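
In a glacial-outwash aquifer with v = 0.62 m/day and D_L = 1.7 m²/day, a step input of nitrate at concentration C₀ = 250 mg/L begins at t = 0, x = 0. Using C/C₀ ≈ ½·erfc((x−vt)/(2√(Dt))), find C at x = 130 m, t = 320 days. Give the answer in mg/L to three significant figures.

For a continuous step input, C/C₀ ≈ ½·erfc((x−vt)/(2√(Dt))).
vt = 0.62 × 320 = 198.4 m and 2√(Dt) = 2√(1.7 × 320) = 46.65 m.
Argument (x−vt)/(2√(Dt)) = (130 − 198.4)/46.65 = -1.466; ½·erfc(-1.466) = 0.9809.
C = 250 × 0.9809 = 245 mg/L.

245 mg/L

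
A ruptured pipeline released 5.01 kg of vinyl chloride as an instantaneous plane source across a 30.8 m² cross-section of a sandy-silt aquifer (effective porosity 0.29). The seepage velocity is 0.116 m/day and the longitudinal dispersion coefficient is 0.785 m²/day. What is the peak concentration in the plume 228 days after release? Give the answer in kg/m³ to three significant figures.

The peak of an instantaneous 1D plume sits at x = vt; there the Gaussian factor is 1 and C_max = M/(n_e·A·√(4πDt)), where n_e·A is the pore area the mass is dissolved in.
√(4πDt) = √(4π × 0.785 × 228) = 47.42 m, so C_max = 5.01/(0.29 × 30.8 × 47.42) = 0.0118 kg/m³.

0.0118 kg/m³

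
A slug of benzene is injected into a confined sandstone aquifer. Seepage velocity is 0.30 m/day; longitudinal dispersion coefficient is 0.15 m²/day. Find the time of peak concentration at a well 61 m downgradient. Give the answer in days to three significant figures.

202 days

For the 1D instantaneous-source solution, setting ∂C/∂t = 0 at fixed x gives v²t² + 2Dt − x² = 0, so t = (√(D² + v²x²) − D)/v².
√(D² + v²x²) = √(0.15² + 0.30² × 61²) = 18.30; v² = 0.09.
t = (18.30 − 0.15)/0.09 = 202 days (vs. the pure-advection estimate x/v = 203 d).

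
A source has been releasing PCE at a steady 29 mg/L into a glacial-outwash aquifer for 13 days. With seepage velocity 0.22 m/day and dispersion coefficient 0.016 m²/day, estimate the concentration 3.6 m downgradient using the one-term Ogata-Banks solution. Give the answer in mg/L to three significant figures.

For a continuous step input, C/C₀ ≈ ½·erfc((x−vt)/(2√(Dt))).
vt = 0.22 × 13 = 2.86 m and 2√(Dt) = 2√(0.016 × 13) = 0.9121 m.
Argument (x−vt)/(2√(Dt)) = (3.6 − 2.86)/0.9121 = 0.8113; ½·erfc(0.8113) = 0.1256.
C = 29 × 0.1256 = 3.64 mg/L.

3.64 mg/L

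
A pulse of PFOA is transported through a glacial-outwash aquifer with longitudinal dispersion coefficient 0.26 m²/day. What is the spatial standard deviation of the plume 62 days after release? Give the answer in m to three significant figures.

5.68 m

Dispersive spreading gives a Gaussian with σ² = 2Dt; advection only shifts the center.
σ = √(2 × 0.26 × 62) = 5.68 m.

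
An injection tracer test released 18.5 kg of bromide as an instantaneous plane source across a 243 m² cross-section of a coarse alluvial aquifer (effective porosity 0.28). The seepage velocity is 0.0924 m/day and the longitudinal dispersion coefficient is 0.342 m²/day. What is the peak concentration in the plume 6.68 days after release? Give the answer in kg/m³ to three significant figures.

The peak of an instantaneous 1D plume sits at x = vt; there the Gaussian factor is 1 and C_max = M/(n_e·A·√(4πDt)), where n_e·A is the pore area the mass is dissolved in.
√(4πDt) = √(4π × 0.342 × 6.68) = 5.358 m, so C_max = 18.5/(0.28 × 243 × 5.358) = 0.0507 kg/m³.

0.0507 kg/m³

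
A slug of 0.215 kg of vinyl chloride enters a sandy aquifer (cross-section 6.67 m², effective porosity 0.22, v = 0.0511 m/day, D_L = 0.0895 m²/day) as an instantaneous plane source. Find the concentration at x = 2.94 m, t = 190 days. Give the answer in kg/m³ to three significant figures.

0.00511 kg/m³

For an instantaneous plane source, C(x,t) = M/(n_e·A·√(4πDt)) · exp(−(x−vt)²/(4Dt)), with n_e·A the pore (flow) area.
Plume center vt = 0.0511 × 190 = 9.709 m, so the well at 2.94 m is 6.769 m upgradient of the peak.
√(4πDt) = 14.62 m, giving peak height M/(n_e·A·√(4πDt)) = 0.215/(0.22 × 6.67 × 14.62) = 0.01002 kg/m³.
(x−vt)²/(4Dt) = (-6.769)²/(4 × 0.0895 × 190) = 0.6736; exp(−0.6736) = 0.5099.
C = 0.01002 × 0.5099 = 0.00511 kg/m³.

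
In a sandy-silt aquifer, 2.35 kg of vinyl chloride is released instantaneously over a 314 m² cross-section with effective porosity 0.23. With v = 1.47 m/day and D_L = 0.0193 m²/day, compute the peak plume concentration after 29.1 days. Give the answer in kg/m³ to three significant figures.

0.0122 kg/m³

The peak of an instantaneous 1D plume sits at x = vt; there the Gaussian factor is 1 and C_max = M/(n_e·A·√(4πDt)), where n_e·A is the pore area the mass is dissolved in.
√(4πDt) = √(4π × 0.0193 × 29.1) = 2.657 m, so C_max = 2.35/(0.23 × 314 × 2.657) = 0.0122 kg/m³.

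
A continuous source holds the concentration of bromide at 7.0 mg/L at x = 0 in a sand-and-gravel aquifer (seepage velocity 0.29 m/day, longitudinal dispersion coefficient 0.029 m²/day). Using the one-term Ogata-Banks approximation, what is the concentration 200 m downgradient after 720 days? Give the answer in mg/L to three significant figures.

6.39 mg/L

For a continuous step input, C/C₀ ≈ ½·erfc((x−vt)/(2√(Dt))).
vt = 0.29 × 720 = 208.8 m and 2√(Dt) = 2√(0.029 × 720) = 9.139 m.
Argument (x−vt)/(2√(Dt)) = (200 − 208.8)/9.139 = -0.9629; ½·erfc(-0.9629) = 0.9134.
C = 7.0 × 0.9134 = 6.39 mg/L.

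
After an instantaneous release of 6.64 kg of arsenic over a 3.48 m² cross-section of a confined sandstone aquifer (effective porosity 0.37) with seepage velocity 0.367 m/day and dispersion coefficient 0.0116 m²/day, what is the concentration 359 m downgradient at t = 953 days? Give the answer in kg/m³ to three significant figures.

For an instantaneous plane source, C(x,t) = M/(n_e·A·√(4πDt)) · exp(−(x−vt)²/(4Dt)), with n_e·A the pore (flow) area.
Plume center vt = 0.367 × 953 = 349.751 m, so the well at 359 m is 9.249 m downgradient of the peak.
√(4πDt) = 11.79 m, giving peak height M/(n_e·A·√(4πDt)) = 6.64/(0.37 × 3.48 × 11.79) = 0.4374 kg/m³.
(x−vt)²/(4Dt) = (9.249)²/(4 × 0.0116 × 953) = 1.935; exp(−1.935) = 0.1444.
C = 0.4374 × 0.1444 = 0.0632 kg/m³.

0.0632 kg/m³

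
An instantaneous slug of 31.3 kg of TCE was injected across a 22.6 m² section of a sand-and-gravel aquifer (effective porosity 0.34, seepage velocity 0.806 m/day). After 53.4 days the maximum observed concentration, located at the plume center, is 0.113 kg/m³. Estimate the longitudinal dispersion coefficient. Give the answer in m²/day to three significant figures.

1.94 m²/day

At the plume center C_max = M/(n_e·A·√(4πDt)), so D = M²/(4πt·(n_e·A·C_max)²).
n_e·A·C_max = 0.34 × 22.6 × 0.113 = 0.8683 kg/m.
D = 31.3²/(4π × 53.4 × 0.8683²) = 1.94 m²/day.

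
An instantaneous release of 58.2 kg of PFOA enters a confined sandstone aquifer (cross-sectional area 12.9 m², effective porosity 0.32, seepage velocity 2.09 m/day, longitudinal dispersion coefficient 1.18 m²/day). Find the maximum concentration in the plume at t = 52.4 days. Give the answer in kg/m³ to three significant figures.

0.506 kg/m³

The peak of an instantaneous 1D plume sits at x = vt; there the Gaussian factor is 1 and C_max = M/(n_e·A·√(4πDt)), where n_e·A is the pore area the mass is dissolved in.
√(4πDt) = √(4π × 1.18 × 52.4) = 27.87 m, so C_max = 58.2/(0.32 × 12.9 × 27.87) = 0.506 kg/m³.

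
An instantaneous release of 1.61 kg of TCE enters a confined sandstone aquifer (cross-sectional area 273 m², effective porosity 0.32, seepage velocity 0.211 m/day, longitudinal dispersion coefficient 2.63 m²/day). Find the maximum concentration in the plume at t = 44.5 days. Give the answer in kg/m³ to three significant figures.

The peak of an instantaneous 1D plume sits at x = vt; there the Gaussian factor is 1 and C_max = M/(n_e·A·√(4πDt)), where n_e·A is the pore area the mass is dissolved in.
√(4πDt) = √(4π × 2.63 × 44.5) = 38.35 m, so C_max = 1.61/(0.32 × 273 × 38.35) = 0.000481 kg/m³.

0.000481 kg/m³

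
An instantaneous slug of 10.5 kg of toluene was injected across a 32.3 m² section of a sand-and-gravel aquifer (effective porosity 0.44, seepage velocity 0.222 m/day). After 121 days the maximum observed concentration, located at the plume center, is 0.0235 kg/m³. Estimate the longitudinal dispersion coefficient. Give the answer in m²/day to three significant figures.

At the plume center C_max = M/(n_e·A·√(4πDt)), so D = M²/(4πt·(n_e·A·C_max)²).
n_e·A·C_max = 0.44 × 32.3 × 0.0235 = 0.3340 kg/m.
D = 10.5²/(4π × 121 × 0.3340²) = 0.650 m²/day.

0.650 m²/day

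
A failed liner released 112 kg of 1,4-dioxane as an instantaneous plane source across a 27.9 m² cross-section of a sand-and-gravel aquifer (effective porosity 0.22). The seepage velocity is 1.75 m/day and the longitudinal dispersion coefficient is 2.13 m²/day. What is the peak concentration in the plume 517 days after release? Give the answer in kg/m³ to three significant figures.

0.155 kg/m³

The peak of an instantaneous 1D plume sits at x = vt; there the Gaussian factor is 1 and C_max = M/(n_e·A·√(4πDt)), where n_e·A is the pore area the mass is dissolved in.
√(4πDt) = √(4π × 2.13 × 517) = 117.6 m, so C_max = 112/(0.22 × 27.9 × 117.6) = 0.155 kg/m³.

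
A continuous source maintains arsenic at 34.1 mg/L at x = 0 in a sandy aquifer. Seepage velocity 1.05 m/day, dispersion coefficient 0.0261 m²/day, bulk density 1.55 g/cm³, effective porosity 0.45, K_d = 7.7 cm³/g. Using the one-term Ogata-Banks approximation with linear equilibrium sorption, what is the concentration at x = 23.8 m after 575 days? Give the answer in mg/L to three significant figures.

Retardation factor R = 1 + ρ_b·K_d/n = 1 + 1.55 × 7.7/0.45 = 27.52.
Sorption retards both mechanisms: v_R = v/R = 0.03815 m/day, D_R = D/R = 0.0009484 m²/day.
v_R·t = 0.03815 × 575 = 21.93625 m; 2√(D_R t) = 1.477 m; argument = (23.8 − 21.93625)/1.477 = 1.262.
C = C₀ × ½·erfc(1.262) = 34.1 × 0.03715 = 1.27 mg/L.

1.27 mg/L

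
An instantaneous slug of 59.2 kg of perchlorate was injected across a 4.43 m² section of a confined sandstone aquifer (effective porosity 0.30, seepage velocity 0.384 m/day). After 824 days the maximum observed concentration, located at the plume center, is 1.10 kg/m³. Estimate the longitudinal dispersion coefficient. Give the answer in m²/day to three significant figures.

At the plume center C_max = M/(n_e·A·√(4πDt)), so D = M²/(4πt·(n_e·A·C_max)²).
n_e·A·C_max = 0.30 × 4.43 × 1.10 = 1.462 kg/m.
D = 59.2²/(4π × 824 × 1.462²) = 0.158 m²/day.

0.158 m²/day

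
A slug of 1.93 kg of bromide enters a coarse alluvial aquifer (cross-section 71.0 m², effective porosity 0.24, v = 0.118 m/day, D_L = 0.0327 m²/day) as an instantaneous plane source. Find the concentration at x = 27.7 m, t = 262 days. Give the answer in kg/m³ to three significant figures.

0.00807 kg/m³

For an instantaneous plane source, C(x,t) = M/(n_e·A·√(4πDt)) · exp(−(x−vt)²/(4Dt)), with n_e·A the pore (flow) area.
Plume center vt = 0.118 × 262 = 30.916 m, so the well at 27.7 m is 3.216 m upgradient of the peak.
√(4πDt) = 10.38 m, giving peak height M/(n_e·A·√(4πDt)) = 1.93/(0.24 × 71.0 × 10.38) = 0.01091 kg/m³.
(x−vt)²/(4Dt) = (-3.216)²/(4 × 0.0327 × 262) = 0.3018; exp(−0.3018) = 0.7395.
C = 0.01091 × 0.7395 = 0.00807 kg/m³.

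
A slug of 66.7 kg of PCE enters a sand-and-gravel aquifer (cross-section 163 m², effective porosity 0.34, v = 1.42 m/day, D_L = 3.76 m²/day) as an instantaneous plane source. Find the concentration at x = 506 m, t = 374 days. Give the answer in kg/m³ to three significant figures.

0.00810 kg/m³

For an instantaneous plane source, C(x,t) = M/(n_e·A·√(4πDt)) · exp(−(x−vt)²/(4Dt)), with n_e·A the pore (flow) area.
Plume center vt = 1.42 × 374 = 531.08 m, so the well at 506 m is 25.08 m upgradient of the peak.
√(4πDt) = 132.9 m, giving peak height M/(n_e·A·√(4πDt)) = 66.7/(0.34 × 163 × 132.9) = 0.009056 kg/m³.
(x−vt)²/(4Dt) = (-25.08)²/(4 × 3.76 × 374) = 0.1118; exp(−0.1118) = 0.8942.
C = 0.009056 × 0.8942 = 0.00810 kg/m³.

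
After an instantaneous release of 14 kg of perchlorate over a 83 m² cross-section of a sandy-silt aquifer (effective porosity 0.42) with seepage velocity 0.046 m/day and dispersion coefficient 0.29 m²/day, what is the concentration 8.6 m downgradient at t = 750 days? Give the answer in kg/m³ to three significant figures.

0.00355 kg/m³

For an instantaneous plane source, C(x,t) = M/(n_e·A·√(4πDt)) · exp(−(x−vt)²/(4Dt)), with n_e·A the pore (flow) area.
Plume center vt = 0.046 × 750 = 34.5 m, so the well at 8.6 m is 25.9 m upgradient of the peak.
√(4πDt) = 52.28 m, giving peak height M/(n_e·A·√(4πDt)) = 14/(0.42 × 83 × 52.28) = 0.007682 kg/m³.
(x−vt)²/(4Dt) = (-25.9)²/(4 × 0.29 × 750) = 0.7710; exp(−0.7710) = 0.4626.
C = 0.007682 × 0.4626 = 0.00355 kg/m³.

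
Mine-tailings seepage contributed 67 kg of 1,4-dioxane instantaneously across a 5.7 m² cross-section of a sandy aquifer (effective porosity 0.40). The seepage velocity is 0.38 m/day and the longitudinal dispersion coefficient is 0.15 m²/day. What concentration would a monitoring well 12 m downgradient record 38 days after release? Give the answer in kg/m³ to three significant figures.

2.67 kg/m³

For an instantaneous plane source, C(x,t) = M/(n_e·A·√(4πDt)) · exp(−(x−vt)²/(4Dt)), with n_e·A the pore (flow) area.
Plume center vt = 0.38 × 38 = 14.44 m, so the well at 12 m is 2.44 m upgradient of the peak.
√(4πDt) = 8.463 m, giving peak height M/(n_e·A·√(4πDt)) = 67/(0.40 × 5.7 × 8.463) = 3.472 kg/m³.
(x−vt)²/(4Dt) = (-2.44)²/(4 × 0.15 × 38) = 0.2611; exp(−0.2611) = 0.7702.
C = 3.472 × 0.7702 = 2.67 kg/m³.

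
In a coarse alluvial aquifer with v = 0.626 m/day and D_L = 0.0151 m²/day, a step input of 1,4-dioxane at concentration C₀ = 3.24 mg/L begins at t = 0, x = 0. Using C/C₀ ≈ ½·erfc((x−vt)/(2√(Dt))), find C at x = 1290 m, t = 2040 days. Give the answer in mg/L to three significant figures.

For a continuous step input, C/C₀ ≈ ½·erfc((x−vt)/(2√(Dt))).
vt = 0.626 × 2040 = 1277.04 m and 2√(Dt) = 2√(0.0151 × 2040) = 11.10 m.
Argument (x−vt)/(2√(Dt)) = (1290 − 1277.04)/11.10 = 1.168; ½·erfc(1.168) = 0.04929.
C = 3.24 × 0.04929 = 0.160 mg/L.

0.160 mg/L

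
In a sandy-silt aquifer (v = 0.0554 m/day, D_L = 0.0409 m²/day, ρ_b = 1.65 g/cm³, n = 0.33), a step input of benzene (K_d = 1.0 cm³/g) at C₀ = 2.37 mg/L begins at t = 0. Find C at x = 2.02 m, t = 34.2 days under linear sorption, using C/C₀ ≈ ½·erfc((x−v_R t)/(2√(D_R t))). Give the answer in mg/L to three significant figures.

Retardation factor R = 1 + ρ_b·K_d/n = 1 + 1.65 × 1.0/0.33 = 6.000.
Sorption retards both mechanisms: v_R = v/R = 0.009233 m/day, D_R = D/R = 0.006817 m²/day.
v_R·t = 0.009233 × 34.2 = 0.3157686 m; 2√(D_R t) = 0.9657 m; argument = (2.02 − 0.3157686)/0.9657 = 1.765.
C = C₀ × ½·erfc(1.765) = 2.37 × 0.006279 = 0.0149 mg/L.

0.0149 mg/L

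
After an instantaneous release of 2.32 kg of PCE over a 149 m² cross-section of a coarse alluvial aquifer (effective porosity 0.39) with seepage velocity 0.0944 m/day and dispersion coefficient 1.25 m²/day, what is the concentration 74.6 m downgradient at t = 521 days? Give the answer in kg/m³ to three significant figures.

0.000344 kg/m³

For an instantaneous plane source, C(x,t) = M/(n_e·A·√(4πDt)) · exp(−(x−vt)²/(4Dt)), with n_e·A the pore (flow) area.
Plume center vt = 0.0944 × 521 = 49.1824 m, so the well at 74.6 m is 25.4176 m downgradient of the peak.
√(4πDt) = 90.46 m, giving peak height M/(n_e·A·√(4πDt)) = 2.32/(0.39 × 149 × 90.46) = 0.0004413 kg/m³.
(x−vt)²/(4Dt) = (25.4176)²/(4 × 1.25 × 521) = 0.2480; exp(−0.2480) = 0.7804.
C = 0.0004413 × 0.7804 = 0.000344 kg/m³.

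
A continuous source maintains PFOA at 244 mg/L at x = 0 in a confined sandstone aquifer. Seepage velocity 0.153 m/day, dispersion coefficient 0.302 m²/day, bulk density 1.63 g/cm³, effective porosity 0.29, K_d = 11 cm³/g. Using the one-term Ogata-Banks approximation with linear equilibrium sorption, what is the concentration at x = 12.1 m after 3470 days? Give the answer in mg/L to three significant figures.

64.3 mg/L

Retardation factor R = 1 + ρ_b·K_d/n = 1 + 1.63 × 11/0.29 = 62.83.
Sorption retards both mechanisms: v_R = v/R = 0.002435 m/day, D_R = D/R = 0.004807 m²/day.
v_R·t = 0.002435 × 3470 = 8.44945 m; 2√(D_R t) = 8.168 m; argument = (12.1 − 8.44945)/8.168 = 0.4469.
C = C₀ × ½·erfc(0.4469) = 244 × 0.2637 = 64.3 mg/L.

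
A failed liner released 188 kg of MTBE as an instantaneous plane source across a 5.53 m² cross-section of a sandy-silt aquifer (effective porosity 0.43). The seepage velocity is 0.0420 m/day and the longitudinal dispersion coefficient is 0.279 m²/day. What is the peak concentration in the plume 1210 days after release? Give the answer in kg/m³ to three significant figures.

The peak of an instantaneous 1D plume sits at x = vt; there the Gaussian factor is 1 and C_max = M/(n_e·A·√(4πDt)), where n_e·A is the pore area the mass is dissolved in.
√(4πDt) = √(4π × 0.279 × 1210) = 65.13 m, so C_max = 188/(0.43 × 5.53 × 65.13) = 1.21 kg/m³.

1.21 kg/m³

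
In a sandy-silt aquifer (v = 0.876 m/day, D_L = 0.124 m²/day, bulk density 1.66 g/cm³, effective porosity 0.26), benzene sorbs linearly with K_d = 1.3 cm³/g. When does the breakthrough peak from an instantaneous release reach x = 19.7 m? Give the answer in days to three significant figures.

Retardation factor R = 1 + ρ_b·K_d/n = 1 + 1.66 × 1.3/0.26 = 9.300.
Sorption retards both mechanisms: v_R = v/R = 0.09419 m/day, D_R = D/R = 0.01333 m²/day.
Peak time from v_R²t² + 2D_R t − x² = 0: t = (√(D_R² + v_R²x²) − D_R)/v_R².
√(D_R² + v_R²x²) = √(0.01333² + 0.09419² × 19.7²) = 1.856; v_R² = 0.008872.
t = (1.856 − 0.01333)/0.008872 = 208 days.

208 days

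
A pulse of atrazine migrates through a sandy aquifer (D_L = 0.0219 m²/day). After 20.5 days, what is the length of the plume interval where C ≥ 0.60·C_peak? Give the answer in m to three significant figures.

1.92 m

The plume is Gaussian with σ = √(2Dt) = √(2 × 0.0219 × 20.5) = 0.9476 m.
C/C_peak = exp(−Δx²/(2σ²)) = 0.60 ⇒ Δx = σ·√(−2 ln 0.60) = 0.9476 × 1.011 = 0.9580 m.
Width = 2Δx = 1.92 m.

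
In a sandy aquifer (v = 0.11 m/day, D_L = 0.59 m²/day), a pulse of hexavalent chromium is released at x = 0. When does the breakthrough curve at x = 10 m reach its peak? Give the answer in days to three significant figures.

54.4 days

For the 1D instantaneous-source solution, setting ∂C/∂t = 0 at fixed x gives v²t² + 2Dt − x² = 0, so t = (√(D² + v²x²) − D)/v².
√(D² + v²x²) = √(0.59² + 0.11² × 10²) = 1.248; v² = 0.0121.
t = (1.248 − 0.59)/0.0121 = 54.4 days (vs. the pure-advection estimate x/v = 90.9 d).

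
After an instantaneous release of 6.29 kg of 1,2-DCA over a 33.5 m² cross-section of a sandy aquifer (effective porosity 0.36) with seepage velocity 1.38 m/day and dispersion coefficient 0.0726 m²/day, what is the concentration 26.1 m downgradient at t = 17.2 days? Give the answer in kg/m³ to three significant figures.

For an instantaneous plane source, C(x,t) = M/(n_e·A·√(4πDt)) · exp(−(x−vt)²/(4Dt)), with n_e·A the pore (flow) area.
Plume center vt = 1.38 × 17.2 = 23.736 m, so the well at 26.1 m is 2.364 m downgradient of the peak.
√(4πDt) = 3.961 m, giving peak height M/(n_e·A·√(4πDt)) = 6.29/(0.36 × 33.5 × 3.961) = 0.1317 kg/m³.
(x−vt)²/(4Dt) = (2.364)²/(4 × 0.0726 × 17.2) = 1.119; exp(−1.119) = 0.3266.
C = 0.1317 × 0.3266 = 0.0430 kg/m³.

0.0430 kg/m³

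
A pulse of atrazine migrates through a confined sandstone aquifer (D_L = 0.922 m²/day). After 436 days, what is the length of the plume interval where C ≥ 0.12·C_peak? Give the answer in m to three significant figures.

The plume is Gaussian with σ = √(2Dt) = √(2 × 0.922 × 436) = 28.35 m.
C/C_peak = exp(−Δx²/(2σ²)) = 0.12 ⇒ Δx = σ·√(−2 ln 0.12) = 28.35 × 2.059 = 58.37 m.
Width = 2Δx = 117 m.

117 m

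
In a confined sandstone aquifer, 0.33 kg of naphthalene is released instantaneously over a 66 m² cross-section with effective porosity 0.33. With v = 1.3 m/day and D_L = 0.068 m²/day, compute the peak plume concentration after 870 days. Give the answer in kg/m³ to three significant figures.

0.000556 kg/m³

The peak of an instantaneous 1D plume sits at x = vt; there the Gaussian factor is 1 and C_max = M/(n_e·A·√(4πDt)), where n_e·A is the pore area the mass is dissolved in.
√(4πDt) = √(4π × 0.068 × 870) = 27.27 m, so C_max = 0.33/(0.33 × 66 × 27.27) = 0.000556 kg/m³.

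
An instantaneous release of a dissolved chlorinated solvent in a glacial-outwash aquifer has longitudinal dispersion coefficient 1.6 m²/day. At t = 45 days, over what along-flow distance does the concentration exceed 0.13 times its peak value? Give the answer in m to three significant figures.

48.5 m

The plume is Gaussian with σ = √(2Dt) = √(2 × 1.6 × 45) = 12.00 m.
C/C_peak = exp(−Δx²/(2σ²)) = 0.13 ⇒ Δx = σ·√(−2 ln 0.13) = 12.00 × 2.020 = 24.24 m.
Width = 2Δx = 48.5 m.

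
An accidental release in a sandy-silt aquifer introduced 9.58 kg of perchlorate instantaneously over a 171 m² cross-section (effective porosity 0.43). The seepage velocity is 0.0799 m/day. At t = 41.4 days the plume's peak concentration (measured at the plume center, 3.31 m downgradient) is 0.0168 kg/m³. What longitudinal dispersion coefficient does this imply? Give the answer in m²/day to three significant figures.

0.116 m²/day

At the plume center C_max = M/(n_e·A·√(4πDt)), so D = M²/(4πt·(n_e·A·C_max)²).
n_e·A·C_max = 0.43 × 171 × 0.0168 = 1.235 kg/m.
D = 9.58²/(4π × 41.4 × 1.235²) = 0.116 m²/day.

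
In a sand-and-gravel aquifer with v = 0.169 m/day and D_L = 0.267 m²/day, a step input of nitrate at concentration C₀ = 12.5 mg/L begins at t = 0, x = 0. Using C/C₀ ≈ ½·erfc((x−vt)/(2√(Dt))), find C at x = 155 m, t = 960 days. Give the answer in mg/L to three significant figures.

7.82 mg/L

For a continuous step input, C/C₀ ≈ ½·erfc((x−vt)/(2√(Dt))).
vt = 0.169 × 960 = 162.24 m and 2√(Dt) = 2√(0.267 × 960) = 32.02 m.
Argument (x−vt)/(2√(Dt)) = (155 − 162.24)/32.02 = -0.2261; ½·erfc(-0.2261) = 0.6254.
C = 12.5 × 0.6254 = 7.82 mg/L.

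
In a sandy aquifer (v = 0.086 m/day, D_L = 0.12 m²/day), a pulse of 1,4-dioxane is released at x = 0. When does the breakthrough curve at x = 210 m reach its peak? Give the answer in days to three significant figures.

For the 1D instantaneous-source solution, setting ∂C/∂t = 0 at fixed x gives v²t² + 2Dt − x² = 0, so t = (√(D² + v²x²) − D)/v².
√(D² + v²x²) = √(0.12² + 0.086² × 210²) = 18.06; v² = 0.007396.
t = (18.06 − 0.12)/0.007396 = 2430 days (vs. the pure-advection estimate x/v = 2440 d).

2430 days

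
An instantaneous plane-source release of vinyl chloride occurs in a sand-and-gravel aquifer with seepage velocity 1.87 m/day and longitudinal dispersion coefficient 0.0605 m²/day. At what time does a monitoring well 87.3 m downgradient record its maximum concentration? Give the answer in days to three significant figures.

For the 1D instantaneous-source solution, setting ∂C/∂t = 0 at fixed x gives v²t² + 2Dt − x² = 0, so t = (√(D² + v²x²) − D)/v².
√(D² + v²x²) = √(0.0605² + 1.87² × 87.3²) = 163.3; v² = 3.4969.
t = (163.3 − 0.0605)/3.4969 = 46.7 days (vs. the pure-advection estimate x/v = 46.7 d).

46.7 days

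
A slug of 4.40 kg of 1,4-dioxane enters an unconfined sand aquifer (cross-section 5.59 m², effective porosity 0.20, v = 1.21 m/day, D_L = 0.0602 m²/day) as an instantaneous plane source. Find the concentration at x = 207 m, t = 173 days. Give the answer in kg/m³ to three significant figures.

0.302 kg/m³

For an instantaneous plane source, C(x,t) = M/(n_e·A·√(4πDt)) · exp(−(x−vt)²/(4Dt)), with n_e·A the pore (flow) area.
Plume center vt = 1.21 × 173 = 209.33 m, so the well at 207 m is 2.33 m upgradient of the peak.
√(4πDt) = 11.44 m, giving peak height M/(n_e·A·√(4πDt)) = 4.40/(0.20 × 5.59 × 11.44) = 0.3440 kg/m³.
(x−vt)²/(4Dt) = (-2.33)²/(4 × 0.0602 × 173) = 0.1303; exp(−0.1303) = 0.8778.
C = 0.3440 × 0.8778 = 0.302 kg/m³.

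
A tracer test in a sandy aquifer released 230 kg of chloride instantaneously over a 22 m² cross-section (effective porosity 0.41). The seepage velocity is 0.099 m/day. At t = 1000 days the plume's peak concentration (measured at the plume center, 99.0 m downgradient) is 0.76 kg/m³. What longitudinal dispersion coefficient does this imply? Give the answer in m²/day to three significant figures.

0.0896 m²/day

At the plume center C_max = M/(n_e·A·√(4πDt)), so D = M²/(4πt·(n_e·A·C_max)²).
n_e·A·C_max = 0.41 × 22 × 0.76 = 6.855 kg/m.
D = 230²/(4π × 1000 × 6.855²) = 0.0896 m²/day.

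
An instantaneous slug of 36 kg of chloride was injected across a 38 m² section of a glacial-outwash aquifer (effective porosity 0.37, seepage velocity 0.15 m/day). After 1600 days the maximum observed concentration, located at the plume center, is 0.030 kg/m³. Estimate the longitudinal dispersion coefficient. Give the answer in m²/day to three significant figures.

At the plume center C_max = M/(n_e·A·√(4πDt)), so D = M²/(4πt·(n_e·A·C_max)²).
n_e·A·C_max = 0.37 × 38 × 0.030 = 0.4218 kg/m.
D = 36²/(4π × 1600 × 0.4218²) = 0.362 m²/day.

0.362 m²/day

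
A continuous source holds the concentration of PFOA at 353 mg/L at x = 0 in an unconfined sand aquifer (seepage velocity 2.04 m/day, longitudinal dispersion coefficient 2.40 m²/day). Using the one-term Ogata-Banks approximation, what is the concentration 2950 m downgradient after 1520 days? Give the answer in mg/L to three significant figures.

339 mg/L

For a continuous step input, C/C₀ ≈ ½·erfc((x−vt)/(2√(Dt))).
vt = 2.04 × 1520 = 3100.8 m and 2√(Dt) = 2√(2.40 × 1520) = 120.8 m.
Argument (x−vt)/(2√(Dt)) = (2950 − 3100.8)/120.8 = -1.248; ½·erfc(-1.248) = 0.9612.
C = 353 × 0.9612 = 339 mg/L.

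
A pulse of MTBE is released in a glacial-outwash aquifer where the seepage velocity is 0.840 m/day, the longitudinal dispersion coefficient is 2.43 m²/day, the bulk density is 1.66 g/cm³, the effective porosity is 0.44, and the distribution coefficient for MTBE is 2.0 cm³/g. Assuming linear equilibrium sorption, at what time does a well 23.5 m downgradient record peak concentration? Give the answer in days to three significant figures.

211 days

Retardation factor R = 1 + ρ_b·K_d/n = 1 + 1.66 × 2.0/0.44 = 8.545.
Sorption retards both mechanisms: v_R = v/R = 0.09830 m/day, D_R = D/R = 0.2844 m²/day.
Peak time from v_R²t² + 2D_R t − x² = 0: t = (√(D_R² + v_R²x²) − D_R)/v_R².
√(D_R² + v_R²x²) = √(0.2844² + 0.09830² × 23.5²) = 2.327; v_R² = 0.009663.
t = (2.327 − 0.2844)/0.009663 = 211 days.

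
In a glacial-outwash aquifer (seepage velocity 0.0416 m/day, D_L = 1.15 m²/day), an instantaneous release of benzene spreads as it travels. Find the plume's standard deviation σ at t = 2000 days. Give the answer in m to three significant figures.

67.8 m

Dispersive spreading gives a Gaussian with σ² = 2Dt; advection only shifts the center.
σ = √(2 × 1.15 × 2000) = 67.8 m.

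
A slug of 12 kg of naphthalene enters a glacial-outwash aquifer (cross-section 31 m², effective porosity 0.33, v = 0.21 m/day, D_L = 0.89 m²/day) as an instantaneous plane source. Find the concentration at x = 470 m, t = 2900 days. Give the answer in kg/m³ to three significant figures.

0.00100 kg/m³

For an instantaneous plane source, C(x,t) = M/(n_e·A·√(4πDt)) · exp(−(x−vt)²/(4Dt)), with n_e·A the pore (flow) area.
Plume center vt = 0.21 × 2900 = 609 m, so the well at 470 m is 139 m upgradient of the peak.
√(4πDt) = 180.1 m, giving peak height M/(n_e·A·√(4πDt)) = 12/(0.33 × 31 × 180.1) = 0.006513 kg/m³.
(x−vt)²/(4Dt) = (-139)²/(4 × 0.89 × 2900) = 1.871; exp(−1.871) = 0.1540.
C = 0.006513 × 0.1540 = 0.00100 kg/m³.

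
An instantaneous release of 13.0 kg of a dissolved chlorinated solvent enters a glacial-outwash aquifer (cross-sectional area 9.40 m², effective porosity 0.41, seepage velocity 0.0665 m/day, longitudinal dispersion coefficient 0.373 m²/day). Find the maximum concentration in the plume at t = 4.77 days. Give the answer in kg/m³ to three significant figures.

0.713 kg/m³

The peak of an instantaneous 1D plume sits at x = vt; there the Gaussian factor is 1 and C_max = M/(n_e·A·√(4πDt)), where n_e·A is the pore area the mass is dissolved in.
√(4πDt) = √(4π × 0.373 × 4.77) = 4.728 m, so C_max = 13.0/(0.41 × 9.40 × 4.728) = 0.713 kg/m³.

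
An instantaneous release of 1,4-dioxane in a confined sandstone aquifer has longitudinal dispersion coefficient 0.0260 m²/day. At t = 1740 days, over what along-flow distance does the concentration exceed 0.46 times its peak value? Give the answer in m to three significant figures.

23.7 m

The plume is Gaussian with σ = √(2Dt) = √(2 × 0.0260 × 1740) = 9.512 m.
C/C_peak = exp(−Δx²/(2σ²)) = 0.46 ⇒ Δx = σ·√(−2 ln 0.46) = 9.512 × 1.246 = 11.85 m.
Width = 2Δx = 23.7 m.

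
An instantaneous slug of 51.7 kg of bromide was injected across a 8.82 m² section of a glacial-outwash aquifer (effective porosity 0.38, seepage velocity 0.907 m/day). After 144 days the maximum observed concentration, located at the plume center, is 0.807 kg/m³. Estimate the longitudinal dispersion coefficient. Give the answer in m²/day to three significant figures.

At the plume center C_max = M/(n_e·A·√(4πDt)), so D = M²/(4πt·(n_e·A·C_max)²).
n_e·A·C_max = 0.38 × 8.82 × 0.807 = 2.705 kg/m.
D = 51.7²/(4π × 144 × 2.705²) = 0.202 m²/day.

0.202 m²/day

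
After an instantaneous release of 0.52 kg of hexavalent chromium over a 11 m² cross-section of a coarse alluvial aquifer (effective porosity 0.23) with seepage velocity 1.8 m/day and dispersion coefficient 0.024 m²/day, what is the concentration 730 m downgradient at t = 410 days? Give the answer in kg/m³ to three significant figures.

0.00364 kg/m³

For an instantaneous plane source, C(x,t) = M/(n_e·A·√(4πDt)) · exp(−(x−vt)²/(4Dt)), with n_e·A the pore (flow) area.
Plume center vt = 1.8 × 410 = 738 m, so the well at 730 m is 8 m upgradient of the peak.
√(4πDt) = 11.12 m, giving peak height M/(n_e·A·√(4πDt)) = 0.52/(0.23 × 11 × 11.12) = 0.01848 kg/m³.
(x−vt)²/(4Dt) = (-8)²/(4 × 0.024 × 410) = 1.626; exp(−1.626) = 0.1967.
C = 0.01848 × 0.1967 = 0.00364 kg/m³.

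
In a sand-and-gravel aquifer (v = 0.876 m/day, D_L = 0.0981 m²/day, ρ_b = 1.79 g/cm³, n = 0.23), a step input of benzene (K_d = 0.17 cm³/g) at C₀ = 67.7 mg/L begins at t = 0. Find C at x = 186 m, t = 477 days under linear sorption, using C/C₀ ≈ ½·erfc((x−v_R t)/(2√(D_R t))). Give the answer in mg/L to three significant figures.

11.3 mg/L

Retardation factor R = 1 + ρ_b·K_d/n = 1 + 1.79 × 0.17/0.23 = 2.323.
Sorption retards both mechanisms: v_R = v/R = 0.3771 m/day, D_R = D/R = 0.04223 m²/day.
v_R·t = 0.3771 × 477 = 179.8767 m; 2√(D_R t) = 8.976 m; argument = (186 − 179.8767)/8.976 = 0.6822.
C = C₀ × ½·erfc(0.6822) = 67.7 × 0.1673 = 11.3 mg/L.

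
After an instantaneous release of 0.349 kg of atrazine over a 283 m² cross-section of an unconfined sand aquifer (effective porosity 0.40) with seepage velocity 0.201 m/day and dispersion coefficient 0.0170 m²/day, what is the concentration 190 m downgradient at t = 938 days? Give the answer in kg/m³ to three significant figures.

0.000211 kg/m³

For an instantaneous plane source, C(x,t) = M/(n_e·A·√(4πDt)) · exp(−(x−vt)²/(4Dt)), with n_e·A the pore (flow) area.
Plume center vt = 0.201 × 938 = 188.538 m, so the well at 190 m is 1.462 m downgradient of the peak.
√(4πDt) = 14.16 m, giving peak height M/(n_e·A·√(4πDt)) = 0.349/(0.40 × 283 × 14.16) = 0.0002177 kg/m³.
(x−vt)²/(4Dt) = (1.462)²/(4 × 0.0170 × 938) = 0.03351; exp(−0.03351) = 0.9670.
C = 0.0002177 × 0.9670 = 0.000211 kg/m³.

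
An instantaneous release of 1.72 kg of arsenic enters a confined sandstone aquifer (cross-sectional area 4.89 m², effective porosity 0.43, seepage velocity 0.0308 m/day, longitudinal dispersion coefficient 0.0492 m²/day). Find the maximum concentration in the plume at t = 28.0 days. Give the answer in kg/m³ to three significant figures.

The peak of an instantaneous 1D plume sits at x = vt; there the Gaussian factor is 1 and C_max = M/(n_e·A·√(4πDt)), where n_e·A is the pore area the mass is dissolved in.
√(4πDt) = √(4π × 0.0492 × 28.0) = 4.161 m, so C_max = 1.72/(0.43 × 4.89 × 4.161) = 0.197 kg/m³.

0.197 kg/m³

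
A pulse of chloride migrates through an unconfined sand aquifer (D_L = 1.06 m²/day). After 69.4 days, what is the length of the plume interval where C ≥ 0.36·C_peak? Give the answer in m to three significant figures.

34.7 m

The plume is Gaussian with σ = √(2Dt) = √(2 × 1.06 × 69.4) = 12.13 m.
C/C_peak = exp(−Δx²/(2σ²)) = 0.36 ⇒ Δx = σ·√(−2 ln 0.36) = 12.13 × 1.429 = 17.33 m.
Width = 2Δx = 34.7 m.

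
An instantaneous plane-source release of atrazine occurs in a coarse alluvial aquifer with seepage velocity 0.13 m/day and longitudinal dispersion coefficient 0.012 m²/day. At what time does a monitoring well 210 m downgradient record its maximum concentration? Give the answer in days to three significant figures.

1610 days

For the 1D instantaneous-source solution, setting ∂C/∂t = 0 at fixed x gives v²t² + 2Dt − x² = 0, so t = (√(D² + v²x²) − D)/v².
√(D² + v²x²) = √(0.012² + 0.13² × 210²) = 27.30; v² = 0.0169.
t = (27.30 − 0.012)/0.0169 = 1610 days (vs. the pure-advection estimate x/v = 1620 d).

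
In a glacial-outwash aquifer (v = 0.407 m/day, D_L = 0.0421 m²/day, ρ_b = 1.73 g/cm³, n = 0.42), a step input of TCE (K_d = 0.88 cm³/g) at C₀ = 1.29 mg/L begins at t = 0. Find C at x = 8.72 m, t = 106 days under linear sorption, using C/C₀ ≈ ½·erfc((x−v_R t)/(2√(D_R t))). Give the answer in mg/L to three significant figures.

Retardation factor R = 1 + ρ_b·K_d/n = 1 + 1.73 × 0.88/0.42 = 4.625.
Sorption retards both mechanisms: v_R = v/R = 0.08800 m/day, D_R = D/R = 0.009103 m²/day.
v_R·t = 0.08800 × 106 = 9.328 m; 2√(D_R t) = 1.965 m; argument = (8.72 − 9.328)/1.965 = -0.3094.
C = C₀ × ½·erfc(-0.3094) = 1.29 × 0.6691 = 0.863 mg/L.

0.863 mg/L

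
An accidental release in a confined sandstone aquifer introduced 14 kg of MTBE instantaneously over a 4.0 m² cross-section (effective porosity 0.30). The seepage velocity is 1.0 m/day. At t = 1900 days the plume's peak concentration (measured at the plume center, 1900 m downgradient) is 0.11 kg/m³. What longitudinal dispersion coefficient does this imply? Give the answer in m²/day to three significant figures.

0.471 m²/day

At the plume center C_max = M/(n_e·A·√(4πDt)), so D = M²/(4πt·(n_e·A·C_max)²).
n_e·A·C_max = 0.30 × 4.0 × 0.11 = 0.1320 kg/m.
D = 14²/(4π × 1900 × 0.1320²) = 0.471 m²/day.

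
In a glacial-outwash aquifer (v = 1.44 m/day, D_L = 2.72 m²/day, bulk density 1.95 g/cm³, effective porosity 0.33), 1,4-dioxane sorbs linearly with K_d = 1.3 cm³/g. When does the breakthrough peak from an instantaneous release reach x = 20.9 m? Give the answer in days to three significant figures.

115 days

Retardation factor R = 1 + ρ_b·K_d/n = 1 + 1.95 × 1.3/0.33 = 8.682.
Sorption retards both mechanisms: v_R = v/R = 0.1659 m/day, D_R = D/R = 0.3133 m²/day.
Peak time from v_R²t² + 2D_R t − x² = 0: t = (√(D_R² + v_R²x²) − D_R)/v_R².
√(D_R² + v_R²x²) = √(0.3133² + 0.1659² × 20.9²) = 3.481; v_R² = 0.02752.
t = (3.481 − 0.3133)/0.02752 = 115 days.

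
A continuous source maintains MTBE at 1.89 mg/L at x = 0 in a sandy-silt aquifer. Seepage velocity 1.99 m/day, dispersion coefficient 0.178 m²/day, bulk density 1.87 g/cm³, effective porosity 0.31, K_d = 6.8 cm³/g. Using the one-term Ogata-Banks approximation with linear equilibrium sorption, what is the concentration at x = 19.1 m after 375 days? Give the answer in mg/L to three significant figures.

0.427 mg/L

Retardation factor R = 1 + ρ_b·K_d/n = 1 + 1.87 × 6.8/0.31 = 42.02.
Sorption retards both mechanisms: v_R = v/R = 0.04736 m/day, D_R = D/R = 0.004236 m²/day.
v_R·t = 0.04736 × 375 = 17.76 m; 2√(D_R t) = 2.521 m; argument = (19.1 − 17.76)/2.521 = 0.5315.
C = C₀ × ½·erfc(0.5315) = 1.89 × 0.2261 = 0.427 mg/L.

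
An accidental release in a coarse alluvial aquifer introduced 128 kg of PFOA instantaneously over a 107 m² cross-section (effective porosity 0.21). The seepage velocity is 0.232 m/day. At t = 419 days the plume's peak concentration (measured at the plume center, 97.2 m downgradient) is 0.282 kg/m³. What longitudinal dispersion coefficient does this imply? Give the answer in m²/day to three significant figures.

0.0775 m²/day

At the plume center C_max = M/(n_e·A·√(4πDt)), so D = M²/(4πt·(n_e·A·C_max)²).
n_e·A·C_max = 0.21 × 107 × 0.282 = 6.337 kg/m.
D = 128²/(4π × 419 × 6.337²) = 0.0775 m²/day.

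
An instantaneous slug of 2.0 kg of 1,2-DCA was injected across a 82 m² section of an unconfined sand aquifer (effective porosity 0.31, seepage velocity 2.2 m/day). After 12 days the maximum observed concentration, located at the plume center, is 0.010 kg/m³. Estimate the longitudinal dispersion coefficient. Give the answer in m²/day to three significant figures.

At the plume center C_max = M/(n_e·A·√(4πDt)), so D = M²/(4πt·(n_e·A·C_max)²).
n_e·A·C_max = 0.31 × 82 × 0.010 = 0.2542 kg/m.
D = 2.0²/(4π × 12 × 0.2542²) = 0.411 m²/day.

0.411 m²/day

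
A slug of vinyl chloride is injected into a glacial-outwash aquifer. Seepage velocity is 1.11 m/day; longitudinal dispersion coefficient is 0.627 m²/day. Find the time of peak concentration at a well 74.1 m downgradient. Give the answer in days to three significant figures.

66.2 days

For the 1D instantaneous-source solution, setting ∂C/∂t = 0 at fixed x gives v²t² + 2Dt − x² = 0, so t = (√(D² + v²x²) − D)/v².
√(D² + v²x²) = √(0.627² + 1.11² × 74.1²) = 82.25; v² = 1.2321.
t = (82.25 − 0.627)/1.2321 = 66.2 days (vs. the pure-advection estimate x/v = 66.8 d).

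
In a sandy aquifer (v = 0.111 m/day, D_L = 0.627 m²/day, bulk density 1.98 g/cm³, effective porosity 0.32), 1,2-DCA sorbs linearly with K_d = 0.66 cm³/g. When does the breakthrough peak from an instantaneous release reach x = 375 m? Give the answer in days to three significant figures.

16900 days

Retardation factor R = 1 + ρ_b·K_d/n = 1 + 1.98 × 0.66/0.32 = 5.084.
Sorption retards both mechanisms: v_R = v/R = 0.02183 m/day, D_R = D/R = 0.1233 m²/day.
Peak time from v_R²t² + 2D_R t − x² = 0: t = (√(D_R² + v_R²x²) − D_R)/v_R².
√(D_R² + v_R²x²) = √(0.1233² + 0.02183² × 375²) = 8.187; v_R² = 0.0004765.
t = (8.187 − 0.1233)/0.0004765 = 16900 days.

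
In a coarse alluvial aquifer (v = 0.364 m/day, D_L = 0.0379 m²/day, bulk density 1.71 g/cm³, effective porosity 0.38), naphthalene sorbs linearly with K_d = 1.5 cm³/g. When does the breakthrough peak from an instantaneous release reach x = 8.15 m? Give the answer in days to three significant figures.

171 days

Retardation factor R = 1 + ρ_b·K_d/n = 1 + 1.71 × 1.5/0.38 = 7.750.
Sorption retards both mechanisms: v_R = v/R = 0.04697 m/day, D_R = D/R = 0.004890 m²/day.
Peak time from v_R²t² + 2D_R t − x² = 0: t = (√(D_R² + v_R²x²) − D_R)/v_R².
√(D_R² + v_R²x²) = √(0.004890² + 0.04697² × 8.15²) = 0.3828; v_R² = 0.002206.
t = (0.3828 − 0.004890)/0.002206 = 171 days.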